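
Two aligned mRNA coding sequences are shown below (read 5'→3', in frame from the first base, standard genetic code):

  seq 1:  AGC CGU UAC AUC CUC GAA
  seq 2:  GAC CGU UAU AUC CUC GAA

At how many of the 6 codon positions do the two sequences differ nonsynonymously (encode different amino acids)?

1

Codon 1: AGC Ser / GAC Asp — nonsynonymous.
Codon 2: CGU Arg / CGU Arg — identical.
Codon 3: UAC Tyr / UAU Tyr — synonymous.
Codon 4: AUC Ile / AUC Ile — identical.
Codon 5: CUC Leu / CUC Leu — identical.
Codon 6: GAA Glu / GAA Glu — identical.
Nonsynonymous differences: 1.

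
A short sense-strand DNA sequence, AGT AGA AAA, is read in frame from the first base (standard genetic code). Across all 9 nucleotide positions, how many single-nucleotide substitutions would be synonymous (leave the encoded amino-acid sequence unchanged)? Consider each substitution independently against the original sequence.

4

Codon 1 (AGT, Ser): 1 synonymous substitution.
Codon 2 (AGA, Arg): 2 synonymous substitutions.
Codon 3 (AAA, Lys): 1 synonymous substitution.
Total: 1 + 2 + 1 = 4.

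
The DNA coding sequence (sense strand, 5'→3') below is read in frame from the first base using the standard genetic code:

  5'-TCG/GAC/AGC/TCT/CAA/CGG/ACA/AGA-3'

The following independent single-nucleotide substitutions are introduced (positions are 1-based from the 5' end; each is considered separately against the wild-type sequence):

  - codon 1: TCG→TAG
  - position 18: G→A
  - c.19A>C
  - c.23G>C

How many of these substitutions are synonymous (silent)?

Codon 1: TCG (Ser) → TAG (Stop) — nonsense.
Codon 6: CGG (Arg) → CGA (Arg) — synonymous.
Codon 7: ACA (Thr) → CCA (Pro) — missense.
Codon 8: AGA (Arg) → ACA (Thr) — missense.
Synonymous: 1 of 4.

1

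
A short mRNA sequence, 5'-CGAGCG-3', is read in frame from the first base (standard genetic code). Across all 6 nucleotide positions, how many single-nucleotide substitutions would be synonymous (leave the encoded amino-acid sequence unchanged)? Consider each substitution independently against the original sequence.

Codon 1 (CGA, Arg): 4 synonymous substitutions.
Codon 2 (GCG, Ala): 3 synonymous substitutions.
Total: 4 + 3 = 7.

7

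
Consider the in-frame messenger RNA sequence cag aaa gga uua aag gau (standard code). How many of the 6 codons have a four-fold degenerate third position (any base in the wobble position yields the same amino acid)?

1

Codon 1 CAG (Gln): third position 2-fold.
Codon 2 AAA (Lys): third position 2-fold.
Codon 3 GGA (Gly): third position 4-fold.
Codon 4 UUA (Leu): third position 2-fold.
Codon 5 AAG (Lys): third position 2-fold.
Codon 6 GAU (Asp): third position 2-fold.
Four-fold degenerate third positions: 1.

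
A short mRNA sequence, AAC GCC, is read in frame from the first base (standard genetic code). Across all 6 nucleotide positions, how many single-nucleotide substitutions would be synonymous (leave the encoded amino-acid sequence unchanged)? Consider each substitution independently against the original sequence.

4

Codon 1 (AAC, Asn): 1 synonymous substitution.
Codon 2 (GCC, Ala): 3 synonymous substitutions.
Total: 1 + 3 = 4.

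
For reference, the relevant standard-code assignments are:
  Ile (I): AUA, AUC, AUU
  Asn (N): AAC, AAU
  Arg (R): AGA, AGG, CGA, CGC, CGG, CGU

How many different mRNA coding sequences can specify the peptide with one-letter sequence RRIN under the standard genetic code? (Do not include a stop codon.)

Arg: 6 codons.
Arg: 6 codons.
Ile: 3 codons.
Asn: 2 codons.
6 × 6 × 3 × 2 = 216.

216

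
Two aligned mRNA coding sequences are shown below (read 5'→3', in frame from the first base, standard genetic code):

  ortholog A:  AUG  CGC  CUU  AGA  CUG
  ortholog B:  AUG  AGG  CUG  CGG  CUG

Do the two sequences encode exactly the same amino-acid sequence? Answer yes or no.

Codon 1: AUG Met / AUG Met — identical.
Codon 2: CGC Arg / AGG Arg — synonymous.
Codon 3: CUU Leu / CUG Leu — synonymous.
Codon 4: AGA Arg / CGG Arg — synonymous.
Codon 5: CUG Leu / CUG Leu — identical.
Nonsynonymous differences: 0 → same protein.

yes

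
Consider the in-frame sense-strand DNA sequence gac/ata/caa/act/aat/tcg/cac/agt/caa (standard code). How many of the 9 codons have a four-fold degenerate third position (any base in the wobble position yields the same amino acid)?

2

Codon 1 GAC (Asp): third position 2-fold.
Codon 2 ATA (Ile): third position 3-fold.
Codon 3 CAA (Gln): third position 2-fold.
Codon 4 ACT (Thr): third position 4-fold.
Codon 5 AAT (Asn): third position 2-fold.
Codon 6 TCG (Ser): third position 4-fold.
Codon 7 CAC (His): third position 2-fold.
Codon 8 AGT (Ser): third position 2-fold.
Codon 9 CAA (Gln): third position 2-fold.
Four-fold degenerate third positions: 2.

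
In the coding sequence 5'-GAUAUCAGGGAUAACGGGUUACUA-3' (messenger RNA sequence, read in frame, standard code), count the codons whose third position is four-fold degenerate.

2

Codon 1 GAU (Asp): third position 2-fold.
Codon 2 AUC (Ile): third position 3-fold.
Codon 3 AGG (Arg): third position 2-fold.
Codon 4 GAU (Asp): third position 2-fold.
Codon 5 AAC (Asn): third position 2-fold.
Codon 6 GGG (Gly): third position 4-fold.
Codon 7 UUA (Leu): third position 2-fold.
Codon 8 CUA (Leu): third position 4-fold.
Four-fold degenerate third positions: 2.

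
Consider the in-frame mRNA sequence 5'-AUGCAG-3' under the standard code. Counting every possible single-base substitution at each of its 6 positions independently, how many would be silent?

Codon 1 (AUG, Met): 0 synonymous substitutions.
Codon 2 (CAG, Gln): 1 synonymous substitution.
Total: 0 + 1 = 1.

1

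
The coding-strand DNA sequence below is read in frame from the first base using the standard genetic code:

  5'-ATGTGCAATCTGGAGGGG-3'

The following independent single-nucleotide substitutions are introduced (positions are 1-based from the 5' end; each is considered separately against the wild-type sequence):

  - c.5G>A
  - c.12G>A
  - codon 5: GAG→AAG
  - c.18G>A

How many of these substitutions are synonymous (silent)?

Codon 2: TGC (Cys) → TAC (Tyr) — missense.
Codon 4: CTG (Leu) → CTA (Leu) — synonymous.
Codon 5: GAG (Glu) → AAG (Lys) — missense.
Codon 6: GGG (Gly) → GGA (Gly) — synonymous.
Synonymous: 2 of 4.

2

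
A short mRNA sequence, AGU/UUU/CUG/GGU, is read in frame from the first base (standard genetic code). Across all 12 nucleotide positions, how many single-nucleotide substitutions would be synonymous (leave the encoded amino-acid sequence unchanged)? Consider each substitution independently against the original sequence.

9

Codon 1 (AGU, Ser): 1 synonymous substitution.
Codon 2 (UUU, Phe): 1 synonymous substitution.
Codon 3 (CUG, Leu): 4 synonymous substitutions.
Codon 4 (GGU, Gly): 3 synonymous substitutions.
Total: 1 + 1 + 4 + 3 = 9.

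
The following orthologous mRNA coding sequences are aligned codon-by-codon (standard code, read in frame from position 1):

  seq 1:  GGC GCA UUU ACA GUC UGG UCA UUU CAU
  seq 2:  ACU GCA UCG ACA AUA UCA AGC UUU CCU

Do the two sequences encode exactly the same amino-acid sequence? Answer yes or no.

no

Codon 1: GGC Gly / ACU Thr — nonsynonymous.
Codon 2: GCA Ala / GCA Ala — identical.
Codon 3: UUU Phe / UCG Ser — nonsynonymous.
Codon 4: ACA Thr / ACA Thr — identical.
Codon 5: GUC Val / AUA Ile — nonsynonymous.
Codon 6: UGG Trp / UCA Ser — nonsynonymous.
Codon 7: UCA Ser / AGC Ser — synonymous.
Codon 8: UUU Phe / UUU Phe — identical.
Codon 9: CAU His / CCU Pro — nonsynonymous.
Nonsynonymous differences: 5 → different protein.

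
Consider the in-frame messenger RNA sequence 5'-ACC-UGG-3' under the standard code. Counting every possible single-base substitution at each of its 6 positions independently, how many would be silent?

Codon 1 (ACC, Thr): 3 synonymous substitutions.
Codon 2 (UGG, Trp): 0 synonymous substitutions.
Total: 3 + 0 = 3.

3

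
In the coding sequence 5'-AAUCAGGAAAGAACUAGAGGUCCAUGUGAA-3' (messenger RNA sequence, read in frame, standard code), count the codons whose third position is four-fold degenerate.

3

Codon 1 AAU (Asn): third position 2-fold.
Codon 2 CAG (Gln): third position 2-fold.
Codon 3 GAA (Glu): third position 2-fold.
Codon 4 AGA (Arg): third position 2-fold.
Codon 5 ACU (Thr): third position 4-fold.
Codon 6 AGA (Arg): third position 2-fold.
Codon 7 GGU (Gly): third position 4-fold.
Codon 8 CCA (Pro): third position 4-fold.
Codon 9 UGU (Cys): third position 2-fold.
Codon 10 GAA (Glu): third position 2-fold.
Four-fold degenerate third positions: 3.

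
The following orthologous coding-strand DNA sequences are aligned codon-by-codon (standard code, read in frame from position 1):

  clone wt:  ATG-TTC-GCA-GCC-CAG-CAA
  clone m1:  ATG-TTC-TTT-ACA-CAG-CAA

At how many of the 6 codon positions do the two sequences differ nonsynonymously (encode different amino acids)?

2

Codon 1: ATG Met / ATG Met — identical.
Codon 2: TTC Phe / TTC Phe — identical.
Codon 3: GCA Ala / TTT Phe — nonsynonymous.
Codon 4: GCC Ala / ACA Thr — nonsynonymous.
Codon 5: CAG Gln / CAG Gln — identical.
Codon 6: CAA Gln / CAA Gln — identical.
Nonsynonymous differences: 2.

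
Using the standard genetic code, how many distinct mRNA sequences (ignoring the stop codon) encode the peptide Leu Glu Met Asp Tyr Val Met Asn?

Leu: 6 codons.
Glu: 2 codons.
Met: 1 codon.
Asp: 2 codons.
Tyr: 2 codons.
Val: 4 codons.
Met: 1 codon.
Asn: 2 codons.
6 × 2 × 1 × 2 × 2 × 4 × 1 × 2 = 384.

384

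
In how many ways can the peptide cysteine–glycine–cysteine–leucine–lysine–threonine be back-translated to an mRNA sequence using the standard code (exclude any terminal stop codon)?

Cys: 2 codons.
Gly: 4 codons.
Cys: 2 codons.
Leu: 6 codons.
Lys: 2 codons.
Thr: 4 codons.
2 × 4 × 2 × 6 × 2 × 4 = 768.

768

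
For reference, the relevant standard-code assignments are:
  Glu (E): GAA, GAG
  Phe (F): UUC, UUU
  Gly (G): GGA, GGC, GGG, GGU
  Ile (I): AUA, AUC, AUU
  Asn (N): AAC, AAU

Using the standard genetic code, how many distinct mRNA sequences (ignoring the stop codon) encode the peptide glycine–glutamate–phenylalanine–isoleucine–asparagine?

96

Gly: 4 codons.
Glu: 2 codons.
Phe: 2 codons.
Ile: 3 codons.
Asn: 2 codons.
4 × 2 × 2 × 3 × 2 = 96.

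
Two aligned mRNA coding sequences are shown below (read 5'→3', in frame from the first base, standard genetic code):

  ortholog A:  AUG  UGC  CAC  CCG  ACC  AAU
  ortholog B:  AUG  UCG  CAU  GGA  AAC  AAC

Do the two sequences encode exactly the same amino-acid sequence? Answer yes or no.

Codon 1: AUG Met / AUG Met — identical.
Codon 2: UGC Cys / UCG Ser — nonsynonymous.
Codon 3: CAC His / CAU His — synonymous.
Codon 4: CCG Pro / GGA Gly — nonsynonymous.
Codon 5: ACC Thr / AAC Asn — nonsynonymous.
Codon 6: AAU Asn / AAC Asn — synonymous.
Nonsynonymous differences: 3 → different protein.

no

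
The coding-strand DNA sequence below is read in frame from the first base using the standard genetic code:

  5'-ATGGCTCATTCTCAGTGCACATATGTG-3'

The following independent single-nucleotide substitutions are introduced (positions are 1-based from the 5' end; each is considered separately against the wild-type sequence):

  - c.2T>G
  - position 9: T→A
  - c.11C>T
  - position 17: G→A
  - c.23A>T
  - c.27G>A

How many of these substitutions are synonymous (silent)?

1

Codon 1: ATG (Met) → AGG (Arg) — missense.
Codon 3: CAT (His) → CAA (Gln) — missense.
Codon 4: TCT (Ser) → TTT (Phe) — missense.
Codon 6: TGC (Cys) → TAC (Tyr) — missense.
Codon 8: TAT (Tyr) → TTT (Phe) — missense.
Codon 9: GTG (Val) → GTA (Val) — synonymous.
Synonymous: 1 of 6.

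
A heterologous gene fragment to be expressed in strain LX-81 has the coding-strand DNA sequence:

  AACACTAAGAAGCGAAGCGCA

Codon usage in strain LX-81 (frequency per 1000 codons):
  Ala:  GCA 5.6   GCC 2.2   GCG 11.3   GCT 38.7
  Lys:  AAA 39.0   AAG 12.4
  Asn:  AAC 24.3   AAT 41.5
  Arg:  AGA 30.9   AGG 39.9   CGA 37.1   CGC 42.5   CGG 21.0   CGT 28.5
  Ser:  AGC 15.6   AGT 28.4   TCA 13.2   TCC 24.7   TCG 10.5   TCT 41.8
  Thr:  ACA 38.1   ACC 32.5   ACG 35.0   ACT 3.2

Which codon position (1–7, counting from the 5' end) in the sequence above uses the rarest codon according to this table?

2

Codon 1 AAC (Asn): 24.3 per 1000.
Codon 2 ACT (Thr): 3.2 per 1000.
Codon 3 AAG (Lys): 12.4 per 1000.
Codon 4 AAG (Lys): 12.4 per 1000.
Codon 5 CGA (Arg): 37.1 per 1000.
Codon 6 AGC (Ser): 15.6 per 1000.
Codon 7 GCA (Ala): 5.6 per 1000.
Lowest frequency is 3.2 at codon 2.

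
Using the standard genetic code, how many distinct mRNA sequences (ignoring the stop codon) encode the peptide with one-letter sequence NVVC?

64

Asn: 2 codons.
Val: 4 codons.
Val: 4 codons.
Cys: 2 codons.
2 × 4 × 4 × 2 = 64.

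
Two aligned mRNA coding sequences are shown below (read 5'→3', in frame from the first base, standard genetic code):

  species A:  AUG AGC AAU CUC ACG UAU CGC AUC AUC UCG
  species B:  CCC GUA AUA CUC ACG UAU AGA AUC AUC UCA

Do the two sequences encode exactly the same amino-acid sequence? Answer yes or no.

no

Codon 1: AUG Met / CCC Pro — nonsynonymous.
Codon 2: AGC Ser / GUA Val — nonsynonymous.
Codon 3: AAU Asn / AUA Ile — nonsynonymous.
Codon 4: CUC Leu / CUC Leu — identical.
Codon 5: ACG Thr / ACG Thr — identical.
Codon 6: UAU Tyr / UAU Tyr — identical.
Codon 7: CGC Arg / AGA Arg — synonymous.
Codon 8: AUC Ile / AUC Ile — identical.
Codon 9: AUC Ile / AUC Ile — identical.
Codon 10: UCG Ser / UCA Ser — synonymous.
Nonsynonymous differences: 3 → different protein.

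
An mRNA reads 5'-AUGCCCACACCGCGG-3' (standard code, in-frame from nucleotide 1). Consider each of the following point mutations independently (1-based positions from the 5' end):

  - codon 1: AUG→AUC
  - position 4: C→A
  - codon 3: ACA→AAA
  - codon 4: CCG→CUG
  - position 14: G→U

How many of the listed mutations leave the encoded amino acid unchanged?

0

Codon 1: AUG (Met) → AUC (Ile) — missense.
Codon 2: CCC (Pro) → ACC (Thr) — missense.
Codon 3: ACA (Thr) → AAA (Lys) — missense.
Codon 4: CCG (Pro) → CUG (Leu) — missense.
Codon 5: CGG (Arg) → CUG (Leu) — missense.
Synonymous: 0 of 5.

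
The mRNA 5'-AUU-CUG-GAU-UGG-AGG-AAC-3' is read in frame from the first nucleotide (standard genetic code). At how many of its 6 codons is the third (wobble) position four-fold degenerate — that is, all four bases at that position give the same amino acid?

1

Codon 1 AUU (Ile): third position 3-fold.
Codon 2 CUG (Leu): third position 4-fold.
Codon 3 GAU (Asp): third position 2-fold.
Codon 4 UGG (Trp): third position 1-fold.
Codon 5 AGG (Arg): third position 2-fold.
Codon 6 AAC (Asn): third position 2-fold.
Four-fold degenerate third positions: 1.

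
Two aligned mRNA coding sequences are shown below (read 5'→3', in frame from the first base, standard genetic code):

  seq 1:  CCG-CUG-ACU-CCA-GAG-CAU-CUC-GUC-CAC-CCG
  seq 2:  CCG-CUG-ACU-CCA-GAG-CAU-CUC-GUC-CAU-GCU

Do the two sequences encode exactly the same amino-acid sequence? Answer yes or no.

no

Codon 1: CCG Pro / CCG Pro — identical.
Codon 2: CUG Leu / CUG Leu — identical.
Codon 3: ACU Thr / ACU Thr — identical.
Codon 4: CCA Pro / CCA Pro — identical.
Codon 5: GAG Glu / GAG Glu — identical.
Codon 6: CAU His / CAU His — identical.
Codon 7: CUC Leu / CUC Leu — identical.
Codon 8: GUC Val / GUC Val — identical.
Codon 9: CAC His / CAU His — synonymous.
Codon 10: CCG Pro / GCU Ala — nonsynonymous.
Nonsynonymous differences: 1 → different protein.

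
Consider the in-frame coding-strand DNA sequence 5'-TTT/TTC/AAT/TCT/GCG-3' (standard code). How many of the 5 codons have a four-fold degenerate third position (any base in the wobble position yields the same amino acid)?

Codon 1 TTT (Phe): third position 2-fold.
Codon 2 TTC (Phe): third position 2-fold.
Codon 3 AAT (Asn): third position 2-fold.
Codon 4 TCT (Ser): third position 4-fold.
Codon 5 GCG (Ala): third position 4-fold.
Four-fold degenerate third positions: 2.

2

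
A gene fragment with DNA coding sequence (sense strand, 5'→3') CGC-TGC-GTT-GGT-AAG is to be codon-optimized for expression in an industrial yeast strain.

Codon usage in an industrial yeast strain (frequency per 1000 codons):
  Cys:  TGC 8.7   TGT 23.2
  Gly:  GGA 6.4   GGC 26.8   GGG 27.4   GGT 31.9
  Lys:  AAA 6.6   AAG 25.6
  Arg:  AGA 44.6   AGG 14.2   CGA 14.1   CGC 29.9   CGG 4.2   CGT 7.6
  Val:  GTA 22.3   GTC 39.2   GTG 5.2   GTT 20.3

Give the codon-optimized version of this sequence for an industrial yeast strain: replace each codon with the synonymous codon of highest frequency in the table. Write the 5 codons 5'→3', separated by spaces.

Codon 1 (Arg): best is AGA at 44.6.
Codon 2 (Cys): best is TGT at 23.2.
Codon 3 (Val): best is GTC at 39.2.
Codon 4 (Gly): best is GGT at 31.9.
Codon 5 (Lys): best is AAG at 25.6.

AGA TGT GTC GGT AAG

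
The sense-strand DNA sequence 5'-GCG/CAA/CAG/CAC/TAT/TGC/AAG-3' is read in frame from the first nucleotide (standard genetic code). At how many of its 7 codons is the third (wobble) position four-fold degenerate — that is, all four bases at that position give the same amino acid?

1

Codon 1 GCG (Ala): third position 4-fold.
Codon 2 CAA (Gln): third position 2-fold.
Codon 3 CAG (Gln): third position 2-fold.
Codon 4 CAC (His): third position 2-fold.
Codon 5 TAT (Tyr): third position 2-fold.
Codon 6 TGC (Cys): third position 2-fold.
Codon 7 AAG (Lys): third position 2-fold.
Four-fold degenerate third positions: 1.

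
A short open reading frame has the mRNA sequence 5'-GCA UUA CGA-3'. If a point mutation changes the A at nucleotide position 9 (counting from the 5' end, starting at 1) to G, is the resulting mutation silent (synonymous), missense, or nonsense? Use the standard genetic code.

Position 9 falls in codon 3: CGA → Arg.
After the substitution the codon is CGG → Arg.
Both encode Arg, so the change is synonymous.

silent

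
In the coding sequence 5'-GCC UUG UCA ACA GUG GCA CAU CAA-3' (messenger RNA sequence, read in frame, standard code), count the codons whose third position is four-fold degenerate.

Codon 1 GCC (Ala): third position 4-fold.
Codon 2 UUG (Leu): third position 2-fold.
Codon 3 UCA (Ser): third position 4-fold.
Codon 4 ACA (Thr): third position 4-fold.
Codon 5 GUG (Val): third position 4-fold.
Codon 6 GCA (Ala): third position 4-fold.
Codon 7 CAU (His): third position 2-fold.
Codon 8 CAA (Gln): third position 2-fold.
Four-fold degenerate third positions: 5.

5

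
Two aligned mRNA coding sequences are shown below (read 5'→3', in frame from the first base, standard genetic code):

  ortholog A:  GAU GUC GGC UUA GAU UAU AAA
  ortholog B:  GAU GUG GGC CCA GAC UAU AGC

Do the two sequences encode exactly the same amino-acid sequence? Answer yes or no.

no

Codon 1: GAU Asp / GAU Asp — identical.
Codon 2: GUC Val / GUG Val — synonymous.
Codon 3: GGC Gly / GGC Gly — identical.
Codon 4: UUA Leu / CCA Pro — nonsynonymous.
Codon 5: GAU Asp / GAC Asp — synonymous.
Codon 6: UAU Tyr / UAU Tyr — identical.
Codon 7: AAA Lys / AGC Ser — nonsynonymous.
Nonsynonymous differences: 2 → different protein.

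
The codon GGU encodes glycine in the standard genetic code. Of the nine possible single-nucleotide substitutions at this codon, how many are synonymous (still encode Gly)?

3

Position 1: none → 0 synonymous.
Position 2: none → 0 synonymous.
Position 3: GGC, GGA, GGG → 3 synonymous.
Total: 0 + 0 + 3 = 3.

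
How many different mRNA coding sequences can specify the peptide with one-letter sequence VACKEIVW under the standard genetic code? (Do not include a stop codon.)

Val: 4 codons.
Ala: 4 codons.
Cys: 2 codons.
Lys: 2 codons.
Glu: 2 codons.
Ile: 3 codons.
Val: 4 codons.
Trp: 1 codon.
4 × 4 × 2 × 2 × 2 × 3 × 4 × 1 = 1536.

1536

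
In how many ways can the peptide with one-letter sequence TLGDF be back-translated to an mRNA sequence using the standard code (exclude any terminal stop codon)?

Thr: 4 codons.
Leu: 6 codons.
Gly: 4 codons.
Asp: 2 codons.
Phe: 2 codons.
4 × 6 × 4 × 2 × 2 = 384.

384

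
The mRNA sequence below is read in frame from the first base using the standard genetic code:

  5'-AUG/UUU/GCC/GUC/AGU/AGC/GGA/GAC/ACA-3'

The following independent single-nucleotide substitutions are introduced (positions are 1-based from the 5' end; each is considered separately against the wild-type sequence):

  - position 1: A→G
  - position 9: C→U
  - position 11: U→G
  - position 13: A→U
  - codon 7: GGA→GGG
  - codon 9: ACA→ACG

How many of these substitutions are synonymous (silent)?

3

Codon 1: AUG (Met) → GUG (Val) — missense.
Codon 3: GCC (Ala) → GCU (Ala) — synonymous.
Codon 4: GUC (Val) → GGC (Gly) — missense.
Codon 5: AGU (Ser) → UGU (Cys) — missense.
Codon 7: GGA (Gly) → GGG (Gly) — synonymous.
Codon 9: ACA (Thr) → ACG (Thr) — synonymous.
Synonymous: 3 of 6.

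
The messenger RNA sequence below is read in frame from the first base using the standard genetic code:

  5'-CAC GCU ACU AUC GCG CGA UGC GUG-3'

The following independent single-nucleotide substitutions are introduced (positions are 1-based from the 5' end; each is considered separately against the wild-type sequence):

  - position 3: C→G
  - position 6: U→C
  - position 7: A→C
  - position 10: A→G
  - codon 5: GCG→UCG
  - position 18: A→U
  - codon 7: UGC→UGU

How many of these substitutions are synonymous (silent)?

Codon 1: CAC (His) → CAG (Gln) — missense.
Codon 2: GCU (Ala) → GCC (Ala) — synonymous.
Codon 3: ACU (Thr) → CCU (Pro) — missense.
Codon 4: AUC (Ile) → GUC (Val) — missense.
Codon 5: GCG (Ala) → UCG (Ser) — missense.
Codon 6: CGA (Arg) → CGU (Arg) — synonymous.
Codon 7: UGC (Cys) → UGU (Cys) — synonymous.
Synonymous: 3 of 7.

3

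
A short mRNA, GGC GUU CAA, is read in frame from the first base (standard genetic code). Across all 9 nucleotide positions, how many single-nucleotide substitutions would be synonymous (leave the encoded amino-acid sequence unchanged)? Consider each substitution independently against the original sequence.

Codon 1 (GGC, Gly): 3 synonymous substitutions.
Codon 2 (GUU, Val): 3 synonymous substitutions.
Codon 3 (CAA, Gln): 1 synonymous substitution.
Total: 3 + 3 + 1 = 7.

7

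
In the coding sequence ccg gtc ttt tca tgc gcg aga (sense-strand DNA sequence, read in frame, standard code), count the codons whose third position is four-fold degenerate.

4

Codon 1 CCG (Pro): third position 4-fold.
Codon 2 GTC (Val): third position 4-fold.
Codon 3 TTT (Phe): third position 2-fold.
Codon 4 TCA (Ser): third position 4-fold.
Codon 5 TGC (Cys): third position 2-fold.
Codon 6 GCG (Ala): third position 4-fold.
Codon 7 AGA (Arg): third position 2-fold.
Four-fold degenerate third positions: 4.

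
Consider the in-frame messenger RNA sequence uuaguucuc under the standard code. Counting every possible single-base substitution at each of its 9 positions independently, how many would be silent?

8

Codon 1 (UUA, Leu): 2 synonymous substitutions.
Codon 2 (GUU, Val): 3 synonymous substitutions.
Codon 3 (CUC, Leu): 3 synonymous substitutions.
Total: 2 + 3 + 3 = 8.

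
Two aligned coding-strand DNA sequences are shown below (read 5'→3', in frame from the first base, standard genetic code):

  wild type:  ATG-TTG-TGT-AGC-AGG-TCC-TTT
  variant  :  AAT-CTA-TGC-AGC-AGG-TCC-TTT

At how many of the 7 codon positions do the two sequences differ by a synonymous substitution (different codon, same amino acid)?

Codon 1: ATG Met / AAT Asn — nonsynonymous.
Codon 2: TTG Leu / CTA Leu — synonymous.
Codon 3: TGT Cys / TGC Cys — synonymous.
Codon 4: AGC Ser / AGC Ser — identical.
Codon 5: AGG Arg / AGG Arg — identical.
Codon 6: TCC Ser / TCC Ser — identical.
Codon 7: TTT Phe / TTT Phe — identical.
Synonymous differences: 2.

2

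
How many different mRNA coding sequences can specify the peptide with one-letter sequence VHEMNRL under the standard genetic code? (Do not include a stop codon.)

1152

Val: 4 codons.
His: 2 codons.
Glu: 2 codons.
Met: 1 codon.
Asn: 2 codons.
Arg: 6 codons.
Leu: 6 codons.
4 × 2 × 2 × 1 × 2 × 6 × 6 = 1152.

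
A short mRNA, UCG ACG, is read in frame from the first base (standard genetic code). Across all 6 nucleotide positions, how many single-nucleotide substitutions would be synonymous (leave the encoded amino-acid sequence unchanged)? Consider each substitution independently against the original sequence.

Codon 1 (UCG, Ser): 3 synonymous substitutions.
Codon 2 (ACG, Thr): 3 synonymous substitutions.
Total: 3 + 3 = 6.

6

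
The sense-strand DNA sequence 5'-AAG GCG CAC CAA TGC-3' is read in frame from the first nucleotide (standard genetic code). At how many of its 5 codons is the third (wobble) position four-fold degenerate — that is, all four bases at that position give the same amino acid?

Codon 1 AAG (Lys): third position 2-fold.
Codon 2 GCG (Ala): third position 4-fold.
Codon 3 CAC (His): third position 2-fold.
Codon 4 CAA (Gln): third position 2-fold.
Codon 5 TGC (Cys): third position 2-fold.
Four-fold degenerate third positions: 1.

1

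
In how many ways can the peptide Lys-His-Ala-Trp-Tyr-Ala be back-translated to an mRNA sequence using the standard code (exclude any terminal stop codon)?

Lys: 2 codons.
His: 2 codons.
Ala: 4 codons.
Trp: 1 codon.
Tyr: 2 codons.
Ala: 4 codons.
2 × 2 × 4 × 1 × 2 × 4 = 128.

128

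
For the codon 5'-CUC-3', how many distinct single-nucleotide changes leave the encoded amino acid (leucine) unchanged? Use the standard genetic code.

3

Position 1: none → 0 synonymous.
Position 2: none → 0 synonymous.
Position 3: CUU, CUA, CUG → 3 synonymous.
Total: 0 + 0 + 3 = 3.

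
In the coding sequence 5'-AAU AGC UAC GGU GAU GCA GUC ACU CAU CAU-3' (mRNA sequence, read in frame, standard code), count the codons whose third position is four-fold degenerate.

Codon 1 AAU (Asn): third position 2-fold.
Codon 2 AGC (Ser): third position 2-fold.
Codon 3 UAC (Tyr): third position 2-fold.
Codon 4 GGU (Gly): third position 4-fold.
Codon 5 GAU (Asp): third position 2-fold.
Codon 6 GCA (Ala): third position 4-fold.
Codon 7 GUC (Val): third position 4-fold.
Codon 8 ACU (Thr): third position 4-fold.
Codon 9 CAU (His): third position 2-fold.
Codon 10 CAU (His): third position 2-fold.
Four-fold degenerate third positions: 4.

4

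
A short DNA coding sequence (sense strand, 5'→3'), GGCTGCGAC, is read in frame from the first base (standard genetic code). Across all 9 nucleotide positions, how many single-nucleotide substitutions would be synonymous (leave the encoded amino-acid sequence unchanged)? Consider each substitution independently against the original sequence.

Codon 1 (GGC, Gly): 3 synonymous substitutions.
Codon 2 (TGC, Cys): 1 synonymous substitution.
Codon 3 (GAC, Asp): 1 synonymous substitution.
Total: 3 + 1 + 1 = 5.

5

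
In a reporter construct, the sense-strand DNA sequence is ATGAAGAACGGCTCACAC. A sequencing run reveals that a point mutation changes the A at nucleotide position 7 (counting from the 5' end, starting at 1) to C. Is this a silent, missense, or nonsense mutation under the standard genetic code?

Position 7 falls in codon 3: AAC → Asn.
After the substitution the codon is CAC → His.
Asn ≠ His, so this is a missense mutation.

missense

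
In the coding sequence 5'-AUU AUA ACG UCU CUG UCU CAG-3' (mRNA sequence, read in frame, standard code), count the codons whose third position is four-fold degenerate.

4

Codon 1 AUU (Ile): third position 3-fold.
Codon 2 AUA (Ile): third position 3-fold.
Codon 3 ACG (Thr): third position 4-fold.
Codon 4 UCU (Ser): third position 4-fold.
Codon 5 CUG (Leu): third position 4-fold.
Codon 6 UCU (Ser): third position 4-fold.
Codon 7 CAG (Gln): third position 2-fold.
Four-fold degenerate third positions: 4.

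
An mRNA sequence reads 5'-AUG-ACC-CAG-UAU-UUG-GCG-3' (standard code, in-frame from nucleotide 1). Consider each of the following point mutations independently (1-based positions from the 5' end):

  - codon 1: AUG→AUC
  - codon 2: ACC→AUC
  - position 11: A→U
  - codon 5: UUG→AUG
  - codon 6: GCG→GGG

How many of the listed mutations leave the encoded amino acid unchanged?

0

Codon 1: AUG (Met) → AUC (Ile) — missense.
Codon 2: ACC (Thr) → AUC (Ile) — missense.
Codon 4: UAU (Tyr) → UUU (Phe) — missense.
Codon 5: UUG (Leu) → AUG (Met) — missense.
Codon 6: GCG (Ala) → GGG (Gly) — missense.
Synonymous: 0 of 5.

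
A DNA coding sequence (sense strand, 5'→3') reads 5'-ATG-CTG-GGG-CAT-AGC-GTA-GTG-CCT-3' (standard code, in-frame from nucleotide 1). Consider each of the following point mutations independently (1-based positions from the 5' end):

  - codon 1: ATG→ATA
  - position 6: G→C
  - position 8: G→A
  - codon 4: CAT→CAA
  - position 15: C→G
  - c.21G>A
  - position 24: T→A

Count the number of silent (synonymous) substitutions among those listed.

Codon 1: ATG (Met) → ATA (Ile) — missense.
Codon 2: CTG (Leu) → CTC (Leu) — synonymous.
Codon 3: GGG (Gly) → GAG (Glu) — missense.
Codon 4: CAT (His) → CAA (Gln) — missense.
Codon 5: AGC (Ser) → AGG (Arg) — missense.
Codon 7: GTG (Val) → GTA (Val) — synonymous.
Codon 8: CCT (Pro) → CCA (Pro) — synonymous.
Synonymous: 3 of 7.

3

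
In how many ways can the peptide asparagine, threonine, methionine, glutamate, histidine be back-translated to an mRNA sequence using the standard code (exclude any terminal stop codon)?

32

Asn: 2 codons.
Thr: 4 codons.
Met: 1 codon.
Glu: 2 codons.
His: 2 codons.
2 × 4 × 1 × 2 × 2 = 32.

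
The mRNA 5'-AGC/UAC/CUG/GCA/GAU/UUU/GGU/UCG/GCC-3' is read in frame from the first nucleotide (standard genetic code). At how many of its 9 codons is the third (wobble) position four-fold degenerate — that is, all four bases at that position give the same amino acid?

5

Codon 1 AGC (Ser): third position 2-fold.
Codon 2 UAC (Tyr): third position 2-fold.
Codon 3 CUG (Leu): third position 4-fold.
Codon 4 GCA (Ala): third position 4-fold.
Codon 5 GAU (Asp): third position 2-fold.
Codon 6 UUU (Phe): third position 2-fold.
Codon 7 GGU (Gly): third position 4-fold.
Codon 8 UCG (Ser): third position 4-fold.
Codon 9 GCC (Ala): third position 4-fold.
Four-fold degenerate third positions: 5.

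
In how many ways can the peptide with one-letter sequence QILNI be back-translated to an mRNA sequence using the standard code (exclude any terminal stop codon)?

Gln: 2 codons.
Ile: 3 codons.
Leu: 6 codons.
Asn: 2 codons.
Ile: 3 codons.
2 × 3 × 6 × 2 × 3 = 216.

216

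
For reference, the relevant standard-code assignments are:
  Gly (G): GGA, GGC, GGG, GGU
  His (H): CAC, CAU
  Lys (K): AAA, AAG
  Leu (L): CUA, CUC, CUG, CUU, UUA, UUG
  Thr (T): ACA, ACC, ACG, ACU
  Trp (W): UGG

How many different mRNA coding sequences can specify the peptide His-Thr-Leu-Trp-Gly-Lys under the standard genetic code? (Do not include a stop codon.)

His: 2 codons.
Thr: 4 codons.
Leu: 6 codons.
Trp: 1 codon.
Gly: 4 codons.
Lys: 2 codons.
2 × 4 × 6 × 1 × 4 × 2 = 384.

384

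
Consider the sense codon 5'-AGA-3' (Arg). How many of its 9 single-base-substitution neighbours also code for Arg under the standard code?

2

Position 1: CGA → 1 synonymous.
Position 2: none → 0 synonymous.
Position 3: AGG → 1 synonymous.
Total: 1 + 0 + 1 = 2.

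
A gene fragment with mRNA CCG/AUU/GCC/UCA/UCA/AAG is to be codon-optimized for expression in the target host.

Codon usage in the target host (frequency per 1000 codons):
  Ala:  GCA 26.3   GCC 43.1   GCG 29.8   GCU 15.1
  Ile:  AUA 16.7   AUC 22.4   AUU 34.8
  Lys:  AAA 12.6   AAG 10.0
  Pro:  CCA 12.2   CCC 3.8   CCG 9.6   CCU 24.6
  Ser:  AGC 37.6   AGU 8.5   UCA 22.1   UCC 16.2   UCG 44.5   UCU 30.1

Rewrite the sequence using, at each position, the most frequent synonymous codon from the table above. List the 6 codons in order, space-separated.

Codon 1 (Pro): best is CCU at 24.6.
Codon 2 (Ile): best is AUU at 34.8.
Codon 3 (Ala): best is GCC at 43.1.
Codon 4 (Ser): best is UCG at 44.5.
Codon 5 (Ser): best is UCG at 44.5.
Codon 6 (Lys): best is AAA at 12.6.

CCU AUU GCC UCG UCG AAA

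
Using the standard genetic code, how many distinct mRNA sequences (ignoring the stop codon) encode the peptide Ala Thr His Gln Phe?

Ala: 4 codons.
Thr: 4 codons.
His: 2 codons.
Gln: 2 codons.
Phe: 2 codons.
4 × 4 × 2 × 2 × 2 = 128.

128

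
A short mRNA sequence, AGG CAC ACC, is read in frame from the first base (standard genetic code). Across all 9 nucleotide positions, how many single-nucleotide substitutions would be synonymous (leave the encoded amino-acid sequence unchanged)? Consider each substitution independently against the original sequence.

Codon 1 (AGG, Arg): 2 synonymous substitutions.
Codon 2 (CAC, His): 1 synonymous substitution.
Codon 3 (ACC, Thr): 3 synonymous substitutions.
Total: 2 + 1 + 3 = 6.

6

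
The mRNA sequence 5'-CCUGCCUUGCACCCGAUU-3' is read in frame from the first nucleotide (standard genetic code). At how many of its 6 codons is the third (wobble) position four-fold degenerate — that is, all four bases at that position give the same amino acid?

3

Codon 1 CCU (Pro): third position 4-fold.
Codon 2 GCC (Ala): third position 4-fold.
Codon 3 UUG (Leu): third position 2-fold.
Codon 4 CAC (His): third position 2-fold.
Codon 5 CCG (Pro): third position 4-fold.
Codon 6 AUU (Ile): third position 3-fold.
Four-fold degenerate third positions: 3.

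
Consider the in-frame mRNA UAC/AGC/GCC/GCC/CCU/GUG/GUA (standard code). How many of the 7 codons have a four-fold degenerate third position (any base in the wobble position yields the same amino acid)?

Codon 1 UAC (Tyr): third position 2-fold.
Codon 2 AGC (Ser): third position 2-fold.
Codon 3 GCC (Ala): third position 4-fold.
Codon 4 GCC (Ala): third position 4-fold.
Codon 5 CCU (Pro): third position 4-fold.
Codon 6 GUG (Val): third position 4-fold.
Codon 7 GUA (Val): third position 4-fold.
Four-fold degenerate third positions: 5.

5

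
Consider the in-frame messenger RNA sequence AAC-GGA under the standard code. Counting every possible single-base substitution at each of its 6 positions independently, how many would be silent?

4

Codon 1 (AAC, Asn): 1 synonymous substitution.
Codon 2 (GGA, Gly): 3 synonymous substitutions.
Total: 1 + 3 = 4.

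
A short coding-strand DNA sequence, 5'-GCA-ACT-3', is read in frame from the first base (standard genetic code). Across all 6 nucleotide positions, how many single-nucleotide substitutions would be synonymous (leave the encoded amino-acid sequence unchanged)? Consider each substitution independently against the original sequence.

Codon 1 (GCA, Ala): 3 synonymous substitutions.
Codon 2 (ACT, Thr): 3 synonymous substitutions.
Total: 3 + 3 = 6.

6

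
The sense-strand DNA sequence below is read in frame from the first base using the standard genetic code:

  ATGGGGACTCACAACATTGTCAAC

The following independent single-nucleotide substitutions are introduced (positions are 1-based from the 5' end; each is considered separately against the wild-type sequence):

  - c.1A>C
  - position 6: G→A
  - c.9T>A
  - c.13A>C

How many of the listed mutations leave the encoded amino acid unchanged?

2

Codon 1: ATG (Met) → CTG (Leu) — missense.
Codon 2: GGG (Gly) → GGA (Gly) — synonymous.
Codon 3: ACT (Thr) → ACA (Thr) — synonymous.
Codon 5: AAC (Asn) → CAC (His) — missense.
Synonymous: 2 of 4.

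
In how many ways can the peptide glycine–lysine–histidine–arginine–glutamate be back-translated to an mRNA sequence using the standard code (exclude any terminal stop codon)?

Gly: 4 codons.
Lys: 2 codons.
His: 2 codons.
Arg: 6 codons.
Glu: 2 codons.
4 × 2 × 2 × 6 × 2 = 192.

192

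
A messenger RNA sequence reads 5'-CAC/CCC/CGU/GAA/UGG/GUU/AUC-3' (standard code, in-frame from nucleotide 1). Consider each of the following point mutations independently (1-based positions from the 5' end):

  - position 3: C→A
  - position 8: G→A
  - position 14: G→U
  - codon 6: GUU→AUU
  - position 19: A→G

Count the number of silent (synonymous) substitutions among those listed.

0

Codon 1: CAC (His) → CAA (Gln) — missense.
Codon 3: CGU (Arg) → CAU (His) — missense.
Codon 5: UGG (Trp) → UUG (Leu) — missense.
Codon 6: GUU (Val) → AUU (Ile) — missense.
Codon 7: AUC (Ile) → GUC (Val) — missense.
Synonymous: 0 of 5.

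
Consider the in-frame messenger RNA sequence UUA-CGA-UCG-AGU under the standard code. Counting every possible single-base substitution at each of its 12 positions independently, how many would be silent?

10

Codon 1 (UUA, Leu): 2 synonymous substitutions.
Codon 2 (CGA, Arg): 4 synonymous substitutions.
Codon 3 (UCG, Ser): 3 synonymous substitutions.
Codon 4 (AGU, Ser): 1 synonymous substitution.
Total: 2 + 4 + 3 + 1 = 10.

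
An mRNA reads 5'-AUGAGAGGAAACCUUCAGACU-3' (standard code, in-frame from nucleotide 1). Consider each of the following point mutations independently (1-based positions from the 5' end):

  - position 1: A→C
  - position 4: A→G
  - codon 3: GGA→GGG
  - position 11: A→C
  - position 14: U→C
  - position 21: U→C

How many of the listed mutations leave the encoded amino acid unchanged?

2

Codon 1: AUG (Met) → CUG (Leu) — missense.
Codon 2: AGA (Arg) → GGA (Gly) — missense.
Codon 3: GGA (Gly) → GGG (Gly) — synonymous.
Codon 4: AAC (Asn) → ACC (Thr) — missense.
Codon 5: CUU (Leu) → CCU (Pro) — missense.
Codon 7: ACU (Thr) → ACC (Thr) — synonymous.
Synonymous: 2 of 6.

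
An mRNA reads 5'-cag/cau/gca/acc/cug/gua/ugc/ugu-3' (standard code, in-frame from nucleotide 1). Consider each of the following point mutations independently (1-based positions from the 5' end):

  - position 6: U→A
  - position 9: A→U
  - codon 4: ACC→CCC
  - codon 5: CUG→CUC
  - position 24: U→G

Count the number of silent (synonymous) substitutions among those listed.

Codon 2: CAU (His) → CAA (Gln) — missense.
Codon 3: GCA (Ala) → GCU (Ala) — synonymous.
Codon 4: ACC (Thr) → CCC (Pro) — missense.
Codon 5: CUG (Leu) → CUC (Leu) — synonymous.
Codon 8: UGU (Cys) → UGG (Trp) — missense.
Synonymous: 2 of 5.

2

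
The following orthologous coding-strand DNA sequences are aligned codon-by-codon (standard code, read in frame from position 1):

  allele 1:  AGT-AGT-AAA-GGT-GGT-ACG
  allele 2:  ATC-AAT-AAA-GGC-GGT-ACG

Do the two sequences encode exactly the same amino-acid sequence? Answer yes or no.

Codon 1: AGT Ser / ATC Ile — nonsynonymous.
Codon 2: AGT Ser / AAT Asn — nonsynonymous.
Codon 3: AAA Lys / AAA Lys — identical.
Codon 4: GGT Gly / GGC Gly — synonymous.
Codon 5: GGT Gly / GGT Gly — identical.
Codon 6: ACG Thr / ACG Thr — identical.
Nonsynonymous differences: 2 → different protein.

no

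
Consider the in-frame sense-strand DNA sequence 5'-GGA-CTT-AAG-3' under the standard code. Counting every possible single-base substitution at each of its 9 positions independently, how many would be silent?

7

Codon 1 (GGA, Gly): 3 synonymous substitutions.
Codon 2 (CTT, Leu): 3 synonymous substitutions.
Codon 3 (AAG, Lys): 1 synonymous substitution.
Total: 3 + 3 + 1 = 7.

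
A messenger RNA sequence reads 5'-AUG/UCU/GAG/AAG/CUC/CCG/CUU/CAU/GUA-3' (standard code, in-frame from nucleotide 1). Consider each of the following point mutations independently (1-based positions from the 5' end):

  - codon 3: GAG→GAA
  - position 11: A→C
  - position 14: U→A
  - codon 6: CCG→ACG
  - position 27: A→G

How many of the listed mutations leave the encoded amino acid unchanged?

2

Codon 3: GAG (Glu) → GAA (Glu) — synonymous.
Codon 4: AAG (Lys) → ACG (Thr) — missense.
Codon 5: CUC (Leu) → CAC (His) — missense.
Codon 6: CCG (Pro) → ACG (Thr) — missense.
Codon 9: GUA (Val) → GUG (Val) — synonymous.
Synonymous: 2 of 5.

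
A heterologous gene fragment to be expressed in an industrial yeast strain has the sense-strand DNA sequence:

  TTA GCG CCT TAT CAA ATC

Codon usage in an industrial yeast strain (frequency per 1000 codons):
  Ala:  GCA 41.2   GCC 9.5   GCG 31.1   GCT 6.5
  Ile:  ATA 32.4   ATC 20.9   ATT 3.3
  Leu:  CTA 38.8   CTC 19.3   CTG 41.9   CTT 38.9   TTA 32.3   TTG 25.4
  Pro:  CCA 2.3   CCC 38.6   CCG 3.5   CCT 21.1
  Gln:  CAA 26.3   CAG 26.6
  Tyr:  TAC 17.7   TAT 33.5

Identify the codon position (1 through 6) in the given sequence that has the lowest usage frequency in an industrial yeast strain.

6

Codon 1 TTA (Leu): 32.3 per 1000.
Codon 2 GCG (Ala): 31.1 per 1000.
Codon 3 CCT (Pro): 21.1 per 1000.
Codon 4 TAT (Tyr): 33.5 per 1000.
Codon 5 CAA (Gln): 26.3 per 1000.
Codon 6 ATC (Ile): 20.9 per 1000.
Lowest frequency is 20.9 at codon 6.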